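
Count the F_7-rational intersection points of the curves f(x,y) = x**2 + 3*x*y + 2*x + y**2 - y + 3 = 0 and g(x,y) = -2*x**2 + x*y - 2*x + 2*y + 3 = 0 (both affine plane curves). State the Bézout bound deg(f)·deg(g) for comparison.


Common zeros: ∅; count = 0; Bézout bound = 4.

deg(f) = 2, deg(g) = 2, so Bézout bound = 4.
Scan x ∈ F_7. For each x, list the y ∈ F_7 with f(x, y) ≡ 0 and those with g(x, y) ≡ 0 (mod 7); the common zeros in that column are the intersection.
  x = 0: f ≡ 0 at y ∈ ∅; g ≡ 0 at y ∈ {2}; common: ∅.
  x = 1: f ≡ 0 at y ∈ {2, 3}; g ≡ 0 at y ∈ {5}; common: ∅.
  x = 2: f ≡ 0 at y ∈ {3, 6}; g ≡ 0 at y ∈ {4}; common: ∅.
  x = 3: f ≡ 0 at y ∈ ∅; g ≡ 0 at y ∈ {0}; common: ∅.
  x = 4: f ≡ 0 at y ∈ ∅; g ≡ 0 at y ∈ {5}; common: ∅.
  x = 5: f ≡ 0 at y ∈ {2, 5}; g ≡ 0 at y ∈ ∅; common: ∅.
  x = 6: f ≡ 0 at y ∈ {5, 6}; g ≡ 0 at y ∈ {4}; common: ∅.
Collecting: common zeros = ∅, so the count is 0.
Comparison with the Bézout bound: 0 ≤ 4 = deg(f)·deg(g), as expected for curves with no common component (the affine F_7-count falls short of the bound because intersections may lie at infinity, over extension fields, or carry multiplicity).


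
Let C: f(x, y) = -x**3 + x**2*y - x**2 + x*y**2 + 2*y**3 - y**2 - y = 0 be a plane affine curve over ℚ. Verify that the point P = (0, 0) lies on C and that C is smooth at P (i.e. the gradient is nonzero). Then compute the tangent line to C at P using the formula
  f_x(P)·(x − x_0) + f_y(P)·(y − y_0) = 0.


Tangent line at P: -y = 0.

Step 1: f(0, 0) = 0, so P lies on C.
Step 2: partial derivatives
  f_x(x, y) = -3*x**2 + 2*x*y - 2*x + y**2, f_y(x, y) = x**2 + 2*x*y + 6*y**2 - 2*y - 1.
  f_x(P) = 0, f_y(P) = -1 (gradient nonzero, so P is smooth).
Step 3: tangent line at P: 0·(x − 0) + -1·(y − 0) = 0.
Expanding: -y = 0.


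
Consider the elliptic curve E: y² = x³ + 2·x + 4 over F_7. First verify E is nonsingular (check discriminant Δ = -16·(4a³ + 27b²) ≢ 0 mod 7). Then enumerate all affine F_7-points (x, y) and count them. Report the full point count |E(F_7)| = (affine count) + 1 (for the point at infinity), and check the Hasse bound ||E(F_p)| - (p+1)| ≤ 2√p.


Affine points = {(0, 2), (0, 5), (1, 0), (2, 3), (2, 4), (3, 3), (3, 4), (6, 1), (6, 6)}; affine count = 9; |E(F_7)| = 10.

Discriminant check: Δ ∝ 4a³ + 27b² = 4·2³ + 27·4² = 4·8 + 27·16 ≡ 2 (mod 7). Nonzero ⇒ E is nonsingular.
For each x ∈ F_7, compute rhs = x³ + 2·x + 4 mod 7, then count y ∈ F_7 with y² ≡ rhs.
  x = 0: rhs = 4, matching y values: 2, 5 (2 points).
  x = 1: rhs = 0, matching y values: 0 (1 points).
  x = 2: rhs = 2, matching y values: 3, 4 (2 points).
  x = 3: rhs = 2, matching y values: 3, 4 (2 points).
  x = 4: rhs = 6, matching y values: none (0 points).
  x = 5: rhs = 6, matching y values: none (0 points).
  x = 6: rhs = 1, matching y values: 1, 6 (2 points).
Total affine count: 9.
Full point count |E(F_7)| = 9 + 1 = 10.
Hasse bound: |10 − (7+1)| = |2| = 2 ≤ 2√7 ≈ 5.2915 ✓.


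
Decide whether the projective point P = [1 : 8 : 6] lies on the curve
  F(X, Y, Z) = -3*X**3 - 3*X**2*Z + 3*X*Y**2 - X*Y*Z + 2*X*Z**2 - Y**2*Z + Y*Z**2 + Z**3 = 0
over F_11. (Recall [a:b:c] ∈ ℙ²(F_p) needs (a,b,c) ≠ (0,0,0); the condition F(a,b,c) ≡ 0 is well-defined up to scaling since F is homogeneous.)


F(1,8,6) ≡ 7 (mod 11); P is NOT on the curve.

Evaluate F(1, 8, 6) term-by-term (mod 11).
  -3*X**3 ↦ -3·1·1·1 = -3
  -3*X**2*Z ↦ -3·1·1·6 = -18
  3*X*Y**2 ↦ 3·1·64·1 = 192
  -X*Y*Z ↦ -1·1·8·6 = -48
  2*X*Z**2 ↦ 2·1·1·36 = 72
  -Y**2*Z ↦ -1·1·64·6 = -384
  Y*Z**2 ↦ 1·1·8·36 = 288
  Z**3 ↦ 1·1·1·216 = 216
Sum: F(1, 8, 6) = (-3) + (-18) + (192) + (-48) + (72) + (-384) + (288) + (216) = 315.
Reducing mod 11: 315 ≡ 7 (mod 11).
Since F(a, b, c) ≡ 7 ≠ 0 (mod 11), P does NOT lie on the curve.


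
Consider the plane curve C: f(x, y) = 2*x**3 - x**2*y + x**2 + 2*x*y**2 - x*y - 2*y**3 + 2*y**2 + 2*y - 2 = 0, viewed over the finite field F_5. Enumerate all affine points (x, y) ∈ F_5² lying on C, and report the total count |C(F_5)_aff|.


Affine F_5-points: {(0, 1), (0, 4), (2, 4), (4, 2)}; count = 4.

For each of the 25 pairs (x, y) ∈ F_5², evaluate f(x, y) mod 5. Record the zeros.
  x = 0: [0↦3, 1↦0, 2↦4, 3↦3, 4↦0]  zeros at y ∈ {1, 4}
  x = 1: [0↦1, 1↦3, 2↦1, 3↦3, 4↦2]  zeros at y ∈ ∅
  x = 2: [0↦3, 1↦3, 2↦3, 3↦1, 4↦0]  zeros at y ∈ {4}
  x = 3: [0↦1, 1↦2, 2↦2, 3↦4, 4↦1]  zeros at y ∈ ∅
  x = 4: [0↦2, 1↦2, 2↦0, 3↦4, 4↦2]  zeros at y ∈ {2}
Collecting zeros: affine points = {(0, 1), (0, 4), (2, 4), (4, 2)}.
Total count |C(F_5)_aff| = 4.


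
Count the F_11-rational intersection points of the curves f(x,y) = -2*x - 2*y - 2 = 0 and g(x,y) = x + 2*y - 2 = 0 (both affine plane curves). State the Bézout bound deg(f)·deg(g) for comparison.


Common zeros: {(7, 3)}; count = 1; Bézout bound = 1.

deg(f) = 1, deg(g) = 1, so Bézout bound = 1.
Scan x ∈ F_11. For each x, list the y ∈ F_11 with f(x, y) ≡ 0 and those with g(x, y) ≡ 0 (mod 11); the common zeros in that column are the intersection.
  x = 0: f ≡ 0 at y ∈ {10}; g ≡ 0 at y ∈ {1}; common: ∅.
  x = 1: f ≡ 0 at y ∈ {9}; g ≡ 0 at y ∈ {6}; common: ∅.
  x = 2: f ≡ 0 at y ∈ {8}; g ≡ 0 at y ∈ {0}; common: ∅.
  x = 3: f ≡ 0 at y ∈ {7}; g ≡ 0 at y ∈ {5}; common: ∅.
  x = 4: f ≡ 0 at y ∈ {6}; g ≡ 0 at y ∈ {10}; common: ∅.
  x = 5: f ≡ 0 at y ∈ {5}; g ≡ 0 at y ∈ {4}; common: ∅.
  x = 6: f ≡ 0 at y ∈ {4}; g ≡ 0 at y ∈ {9}; common: ∅.
  x = 7: f ≡ 0 at y ∈ {3}; g ≡ 0 at y ∈ {3}; common: {3}.
  x = 8: f ≡ 0 at y ∈ {2}; g ≡ 0 at y ∈ {8}; common: ∅.
  x = 9: f ≡ 0 at y ∈ {1}; g ≡ 0 at y ∈ {2}; common: ∅.
  x = 10: f ≡ 0 at y ∈ {0}; g ≡ 0 at y ∈ {7}; common: ∅.
Collecting: common zeros = {(7, 3)}, so the count is 1.
Comparison with the Bézout bound: 1 ≤ 1 = deg(f)·deg(g), as expected for curves with no common component (the bound is attained).


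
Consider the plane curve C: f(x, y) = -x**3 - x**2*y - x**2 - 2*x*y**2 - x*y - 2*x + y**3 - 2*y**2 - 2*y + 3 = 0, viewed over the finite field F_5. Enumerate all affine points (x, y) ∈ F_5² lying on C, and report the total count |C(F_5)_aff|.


Affine F_5-points: {(0, 1), (2, 2), (3, 1), (4, 0)}; count = 4.

For each of the 25 pairs (x, y) ∈ F_5², evaluate f(x, y) mod 5. Record the zeros.
  x = 0: [0↦3, 1↦0, 2↦4, 3↦1, 4↦2]  zeros at y ∈ {1}
  x = 1: [0↦4, 1↦2, 2↦3, 3↦3, 4↦3]  zeros at y ∈ ∅
  x = 2: [0↦2, 1↦4, 2↦0, 3↦1, 4↦3]  zeros at y ∈ {2}
  x = 3: [0↦1, 1↦0, 2↦4, 3↦4, 4↦1]  zeros at y ∈ {1}
  x = 4: [0↦0, 1↦4, 2↦4, 3↦1, 4↦1]  zeros at y ∈ {0}
Collecting zeros: affine points = {(0, 1), (2, 2), (3, 1), (4, 0)}.
Total count |C(F_5)_aff| = 4.


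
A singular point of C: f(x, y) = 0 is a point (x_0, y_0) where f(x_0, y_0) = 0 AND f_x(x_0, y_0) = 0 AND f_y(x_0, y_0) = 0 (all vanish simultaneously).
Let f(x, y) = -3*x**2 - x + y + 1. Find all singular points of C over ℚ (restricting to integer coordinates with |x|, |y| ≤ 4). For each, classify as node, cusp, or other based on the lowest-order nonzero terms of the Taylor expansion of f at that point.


No singular points in the scanned grid; C is smooth there.

Compute partial derivatives:
  f_x = -6*x - 1.
  f_y = 1.
f_y = 1 is a nonzero constant, so f_y never vanishes: no point (x, y) can satisfy f = f_x = f_y = 0. In particular no (x, y) ∈ {−4, ..., 4}² is singular; the curve is smooth.


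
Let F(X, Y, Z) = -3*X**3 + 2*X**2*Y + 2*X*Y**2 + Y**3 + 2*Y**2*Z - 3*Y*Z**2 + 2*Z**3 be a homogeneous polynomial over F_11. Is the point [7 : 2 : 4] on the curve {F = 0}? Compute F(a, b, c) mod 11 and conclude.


F(7,2,4) ≡ 10 (mod 11); P is NOT on the curve.

Evaluate F(7, 2, 4) term-by-term (mod 11).
  -3*X**3 ↦ -3·343·1·1 = -1029
  2*X**2*Y ↦ 2·49·2·1 = 196
  2*X*Y**2 ↦ 2·7·4·1 = 56
  Y**3 ↦ 1·1·8·1 = 8
  2*Y**2*Z ↦ 2·1·4·4 = 32
  -3*Y*Z**2 ↦ -3·1·2·16 = -96
  2*Z**3 ↦ 2·1·1·64 = 128
Sum: F(7, 2, 4) = (-1029) + (196) + (56) + (8) + (32) + (-96) + (128) = -705.
Reducing mod 11: -705 ≡ 10 (mod 11).
Since F(a, b, c) ≡ 10 ≠ 0 (mod 11), P does NOT lie on the curve.


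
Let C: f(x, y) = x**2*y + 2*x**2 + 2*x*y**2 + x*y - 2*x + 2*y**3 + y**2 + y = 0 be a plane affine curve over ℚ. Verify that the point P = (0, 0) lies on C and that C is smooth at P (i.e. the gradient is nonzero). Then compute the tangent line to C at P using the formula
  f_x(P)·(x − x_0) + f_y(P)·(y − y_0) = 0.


Tangent line at P: -2*x + y = 0.

Step 1: f(0, 0) = 0, so P lies on C.
Step 2: partial derivatives
  f_x(x, y) = 2*x*y + 4*x + 2*y**2 + y - 2, f_y(x, y) = x**2 + 4*x*y + x + 6*y**2 + 2*y + 1.
  f_x(P) = -2, f_y(P) = 1 (gradient nonzero, so P is smooth).
Step 3: tangent line at P: -2·(x − 0) + 1·(y − 0) = 0.
Expanding: -2*x + y = 0.


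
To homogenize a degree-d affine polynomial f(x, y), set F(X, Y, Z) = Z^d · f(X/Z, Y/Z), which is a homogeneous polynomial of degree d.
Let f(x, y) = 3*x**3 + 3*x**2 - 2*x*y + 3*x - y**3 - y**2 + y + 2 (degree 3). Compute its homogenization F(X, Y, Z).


F(X, Y, Z) = 3*X**3 + 3*X**2*Z - 2*X*Y*Z + 3*X*Z**2 - Y**3 - Y**2*Z + Y*Z**2 + 2*Z**3

deg(f) = 3.
Substitute x = X/Z, y = Y/Z into f, then multiply by Z^3.
  monomial 3·x^3·y^0 ↦ 3·X^3·Y^0·Z^0.
  monomial 3·x^2·y^0 ↦ 3·X^2·Y^0·Z^1.
  monomial -2·x^1·y^1 ↦ -2·X^1·Y^1·Z^1.
  monomial 3·x^1·y^0 ↦ 3·X^1·Y^0·Z^2.
  monomial -1·x^0·y^3 ↦ -1·X^0·Y^3·Z^0.
  monomial -1·x^0·y^2 ↦ -1·X^0·Y^2·Z^1.
  monomial 1·x^0·y^1 ↦ 1·X^0·Y^1·Z^2.
  monomial 2·x^0·y^0 ↦ 2·X^0·Y^0·Z^3.
Collecting: F(X, Y, Z) = 3*X**3 + 3*X**2*Z - 2*X*Y*Z + 3*X*Z**2 - Y**3 - Y**2*Z + Y*Z**2 + 2*Z**3.


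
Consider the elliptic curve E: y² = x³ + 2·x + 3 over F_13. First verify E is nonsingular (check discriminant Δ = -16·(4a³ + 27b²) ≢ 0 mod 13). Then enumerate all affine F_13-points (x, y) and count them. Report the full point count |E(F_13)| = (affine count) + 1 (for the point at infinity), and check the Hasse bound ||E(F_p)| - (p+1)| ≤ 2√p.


Affine points = {(0, 4), (0, 9), (3, 6), (3, 7), (4, 6), (4, 7), (6, 6), (6, 7), (7, 3), (7, 10), (9, 3), (9, 10), (10, 3), (10, 10), (11, 2), (11, 11), (12, 0)}; affine count = 17; |E(F_13)| = 18.

Discriminant check: Δ ∝ 4a³ + 27b² = 4·2³ + 27·3² = 4·8 + 27·9 ≡ 2 (mod 13). Nonzero ⇒ E is nonsingular.
For each x ∈ F_13, compute rhs = x³ + 2·x + 3 mod 13, then count y ∈ F_13 with y² ≡ rhs.
  x = 0: rhs = 3, matching y values: 4, 9 (2 points).
  x = 1: rhs = 6, matching y values: none (0 points).
  x = 2: rhs = 2, matching y values: none (0 points).
  x = 3: rhs = 10, matching y values: 6, 7 (2 points).
  x = 4: rhs = 10, matching y values: 6, 7 (2 points).
  x = 5: rhs = 8, matching y values: none (0 points).
  x = 6: rhs = 10, matching y values: 6, 7 (2 points).
  x = 7: rhs = 9, matching y values: 3, 10 (2 points).
  x = 8: rhs = 11, matching y values: none (0 points).
  x = 9: rhs = 9, matching y values: 3, 10 (2 points).
  x = 10: rhs = 9, matching y values: 3, 10 (2 points).
  x = 11: rhs = 4, matching y values: 2, 11 (2 points).
  x = 12: rhs = 0, matching y values: 0 (1 points).
Total affine count: 17.
Full point count |E(F_13)| = 17 + 1 = 18.
Hasse bound: |18 − (13+1)| = |4| = 4 ≤ 2√13 ≈ 7.2111 ✓.


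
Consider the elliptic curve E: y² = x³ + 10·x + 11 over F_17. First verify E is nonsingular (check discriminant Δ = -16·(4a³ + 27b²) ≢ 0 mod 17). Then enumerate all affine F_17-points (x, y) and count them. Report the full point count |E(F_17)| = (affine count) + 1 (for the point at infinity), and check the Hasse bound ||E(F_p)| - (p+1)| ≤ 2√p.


Affine points = {(3, 0), (4, 8), (4, 9), (5, 4), (5, 13), (6, 7), (6, 10), (7, 4), (7, 13), (8, 5), (8, 12), (13, 3), (13, 14), (15, 0), (16, 0)}; affine count = 15; |E(F_17)| = 16.

Discriminant check: Δ ∝ 4a³ + 27b² = 4·10³ + 27·11² = 4·1000 + 27·121 ≡ 8 (mod 17). Nonzero ⇒ E is nonsingular.
For each x ∈ F_17, compute rhs = x³ + 10·x + 11 mod 17, then count y ∈ F_17 with y² ≡ rhs.
  x = 0: rhs = 11, matching y values: none (0 points).
  x = 1: rhs = 5, matching y values: none (0 points).
  x = 2: rhs = 5, matching y values: none (0 points).
  x = 3: rhs = 0, matching y values: 0 (1 points).
  x = 4: rhs = 13, matching y values: 8, 9 (2 points).
  x = 5: rhs = 16, matching y values: 4, 13 (2 points).
  x = 6: rhs = 15, matching y values: 7, 10 (2 points).
  x = 7: rhs = 16, matching y values: 4, 13 (2 points).
  x = 8: rhs = 8, matching y values: 5, 12 (2 points).
  x = 9: rhs = 14, matching y values: none (0 points).
  x = 10: rhs = 6, matching y values: none (0 points).
  x = 11: rhs = 7, matching y values: none (0 points).
  x = 12: rhs = 6, matching y values: none (0 points).
  x = 13: rhs = 9, matching y values: 3, 14 (2 points).
  x = 14: rhs = 5, matching y values: none (0 points).
  x = 15: rhs = 0, matching y values: 0 (1 points).
  x = 16: rhs = 0, matching y values: 0 (1 points).
Total affine count: 15.
Full point count |E(F_17)| = 15 + 1 = 16.
Hasse bound: |16 − (17+1)| = |-2| = 2 ≤ 2√17 ≈ 8.2462 ✓.


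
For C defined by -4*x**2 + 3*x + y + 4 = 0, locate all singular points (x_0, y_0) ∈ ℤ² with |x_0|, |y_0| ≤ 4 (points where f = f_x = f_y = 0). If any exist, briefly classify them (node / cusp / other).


No singular points in the scanned grid; C is smooth there.

Compute partial derivatives:
  f_x = 3 - 8*x.
  f_y = 1.
f_y = 1 is a nonzero constant, so f_y never vanishes: no point (x, y) can satisfy f = f_x = f_y = 0. In particular no (x, y) ∈ {−4, ..., 4}² is singular; the curve is smooth.


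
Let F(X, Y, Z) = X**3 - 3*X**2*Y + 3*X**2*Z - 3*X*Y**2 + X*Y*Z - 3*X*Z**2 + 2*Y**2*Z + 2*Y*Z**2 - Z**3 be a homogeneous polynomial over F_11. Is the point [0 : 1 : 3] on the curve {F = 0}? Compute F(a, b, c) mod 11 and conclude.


F(0,1,3) ≡ 8 (mod 11); P is NOT on the curve.

Evaluate F(0, 1, 3) term-by-term (mod 11).
  X**3 ↦ 1·0·1·1 = 0
  -3*X**2*Y ↦ -3·0·1·1 = 0
  3*X**2*Z ↦ 3·0·1·3 = 0
  -3*X*Y**2 ↦ -3·0·1·1 = 0
  X*Y*Z ↦ 1·0·1·3 = 0
  -3*X*Z**2 ↦ -3·0·1·9 = 0
  2*Y**2*Z ↦ 2·1·1·3 = 6
  2*Y*Z**2 ↦ 2·1·1·9 = 18
  -Z**3 ↦ -1·1·1·27 = -27
Sum: F(0, 1, 3) = (0) + (0) + (0) + (0) + (0) + (0) + (6) + (18) + (-27) = -3.
Reducing mod 11: -3 ≡ 8 (mod 11).
Since F(a, b, c) ≡ 8 ≠ 0 (mod 11), P does NOT lie on the curve.


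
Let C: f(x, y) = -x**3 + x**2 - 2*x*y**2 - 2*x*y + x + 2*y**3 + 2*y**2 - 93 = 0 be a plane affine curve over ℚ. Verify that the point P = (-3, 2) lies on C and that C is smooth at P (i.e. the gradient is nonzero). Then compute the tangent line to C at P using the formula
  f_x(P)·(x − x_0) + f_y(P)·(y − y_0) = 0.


Tangent line at P: -44*x + 62*y - 256 = 0.

Step 1: f(-3, 2) = 0, so P lies on C.
Step 2: partial derivatives
  f_x(x, y) = -3*x**2 + 2*x - 2*y**2 - 2*y + 1, f_y(x, y) = -4*x*y - 2*x + 6*y**2 + 4*y.
  f_x(P) = -44, f_y(P) = 62 (gradient nonzero, so P is smooth).
Step 3: tangent line at P: -44·(x − -3) + 62·(y − 2) = 0.
Expanding: -44*x + 62*y - 256 = 0.


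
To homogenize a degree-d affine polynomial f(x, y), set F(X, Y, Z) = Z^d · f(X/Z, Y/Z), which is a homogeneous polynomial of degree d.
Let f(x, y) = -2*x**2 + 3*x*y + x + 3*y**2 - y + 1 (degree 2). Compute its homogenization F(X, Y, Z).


F(X, Y, Z) = -2*X**2 + 3*X*Y + X*Z + 3*Y**2 - Y*Z + Z**2

deg(f) = 2.
Substitute x = X/Z, y = Y/Z into f, then multiply by Z^2.
  monomial -2·x^2·y^0 ↦ -2·X^2·Y^0·Z^0.
  monomial 3·x^1·y^1 ↦ 3·X^1·Y^1·Z^0.
  monomial 1·x^1·y^0 ↦ 1·X^1·Y^0·Z^1.
  monomial 3·x^0·y^2 ↦ 3·X^0·Y^2·Z^0.
  monomial -1·x^0·y^1 ↦ -1·X^0·Y^1·Z^1.
  monomial 1·x^0·y^0 ↦ 1·X^0·Y^0·Z^2.
Collecting: F(X, Y, Z) = -2*X**2 + 3*X*Y + X*Z + 3*Y**2 - Y*Z + Z**2.


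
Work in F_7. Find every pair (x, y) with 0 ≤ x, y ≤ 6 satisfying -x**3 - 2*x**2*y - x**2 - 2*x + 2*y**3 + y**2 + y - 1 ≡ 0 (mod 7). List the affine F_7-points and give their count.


Affine F_7-points: {(0, 2), (0, 4), (2, 1), (3, 5), (4, 3), (5, 0), (5, 3)}; count = 7.

For each of the 49 pairs (x, y) ∈ F_7², evaluate f(x, y) mod 7. Record the zeros.
  x = 0: [0↦6, 1↦3, 2↦0, 3↦2, 4↦0, 5↦6, 6↦4]  zeros at y ∈ {2, 4}
  x = 1: [0↦2, 1↦4, 2↦6, 3↦6, 4↦2, 5↦6, 6↦2]  zeros at y ∈ ∅
  x = 2: [0↦4, 1↦0, 2↦3, 3↦4, 4↦1, 5↦6, 6↦3]  zeros at y ∈ {1}
  x = 3: [0↦6, 1↦6, 2↦6, 3↦4, 4↦5, 5↦0, 6↦1]  zeros at y ∈ {5}
  x = 4: [0↦2, 1↦2, 2↦2, 3↦0, 4↦1, 5↦3, 6↦4]  zeros at y ∈ {3}
  x = 5: [0↦0, 1↦3, 2↦6, 3↦0, 4↦4, 5↦2, 6↦6]  zeros at y ∈ {0, 3}
  x = 6: [0↦1, 1↦3, 2↦5, 3↦5, 4↦1, 5↦5, 6↦1]  zeros at y ∈ ∅
Collecting zeros: affine points = {(0, 2), (0, 4), (2, 1), (3, 5), (4, 3), (5, 0), (5, 3)}.
Total count |C(F_7)_aff| = 7.


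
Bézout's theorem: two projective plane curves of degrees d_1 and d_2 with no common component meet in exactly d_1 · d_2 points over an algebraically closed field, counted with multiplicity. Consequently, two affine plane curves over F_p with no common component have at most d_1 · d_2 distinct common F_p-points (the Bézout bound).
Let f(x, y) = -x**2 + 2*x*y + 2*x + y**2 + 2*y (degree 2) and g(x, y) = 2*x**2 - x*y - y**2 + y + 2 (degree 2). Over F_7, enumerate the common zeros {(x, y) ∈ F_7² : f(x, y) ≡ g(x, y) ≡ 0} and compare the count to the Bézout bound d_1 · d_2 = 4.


Common zeros: {(5, 5)}; count = 1; Bézout bound = 4.

deg(f) = 2, deg(g) = 2, so Bézout bound = 4.
Scan x ∈ F_7. For each x, list the y ∈ F_7 with f(x, y) ≡ 0 and those with g(x, y) ≡ 0 (mod 7); the common zeros in that column are the intersection.
  x = 0: f ≡ 0 at y ∈ {0, 5}; g ≡ 0 at y ∈ {2, 6}; common: ∅.
  x = 1: f ≡ 0 at y ∈ ∅; g ≡ 0 at y ∈ {2, 5}; common: ∅.
  x = 2: f ≡ 0 at y ∈ {0, 1}; g ≡ 0 at y ∈ ∅; common: ∅.
  x = 3: f ≡ 0 at y ∈ ∅; g ≡ 0 at y ∈ {6}; common: ∅.
  x = 4: f ≡ 0 at y ∈ ∅; g ≡ 0 at y ∈ ∅; common: ∅.
  x = 5: f ≡ 0 at y ∈ {4, 5}; g ≡ 0 at y ∈ {5}; common: {5}.
  x = 6: f ≡ 0 at y ∈ ∅; g ≡ 0 at y ∈ ∅; common: ∅.
Collecting: common zeros = {(5, 5)}, so the count is 1.
Comparison with the Bézout bound: 1 ≤ 4 = deg(f)·deg(g), as expected for curves with no common component (the affine F_7-count falls short of the bound because intersections may lie at infinity, over extension fields, or carry multiplicity).


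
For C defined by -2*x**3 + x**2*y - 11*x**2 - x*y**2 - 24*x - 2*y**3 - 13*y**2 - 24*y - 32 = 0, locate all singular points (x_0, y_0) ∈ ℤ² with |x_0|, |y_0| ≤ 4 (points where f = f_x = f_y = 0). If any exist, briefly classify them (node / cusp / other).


Singular points: {(-2, -2)}; classification: node.

Compute partial derivatives:
  f_x = -6*x**2 + 2*x*y - 22*x - y**2 - 24.
  f_y = x**2 - 2*x*y - 6*y**2 - 26*y - 24.
Scan x_0 ∈ {−4, ..., 4}. For each x_0, f_y(x_0, y) is a polynomial in y; find its integer roots y ∈ {−4, ..., 4}, then test f_x and f at those candidates.
  x = -4: f_y(-4, y) = -6*y**2 - 18*y - 8; no integer root y with |y| ≤ 4.
  x = -3: f_y(-3, y) = -6*y**2 - 20*y - 15; no integer root y with |y| ≤ 4.
  x = -2: f_y(-2, y) = -6*y**2 - 22*y - 20; vanishes at y ∈ {-2}. (-2, -2): f_x = 0, f = 0 — SINGULAR.
  x = -1: f_y(-1, y) = -6*y**2 - 24*y - 23; no integer root y with |y| ≤ 4.
  x = 0: f_y(0, y) = -6*y**2 - 26*y - 24; vanishes at y ∈ {-3}. (0, -3): f_x = -33 ≠ 0.
  x = 1: f_y(1, y) = -6*y**2 - 28*y - 23; no integer root y with |y| ≤ 4.
  x = 2: f_y(2, y) = -6*y**2 - 30*y - 20; no integer root y with |y| ≤ 4.
  x = 3: f_y(3, y) = -6*y**2 - 32*y - 15; no integer root y with |y| ≤ 4.
  x = 4: f_y(4, y) = -6*y**2 - 34*y - 8; no integer root y with |y| ≤ 4.
Only singular point on the grid: (-2, -2).
Classify: substitute x = -2 + u, y = -2 + v and expand: f = -2*u**3 + u**2*v - u**2 - u*v**2 - 2*v**3 + v**2.
No constant or linear terms (consistent with a singular point). Quadratic part: -u**2 + v**2. Cubic part: -2*u**3 + u**2*v - u*v**2 - 2*v**3.
The quadratic part v**2 - u**2 = (v − u)(v + u) splits into two distinct linear factors, so there are two distinct tangent lines y − -2 = ±(x − -2) — this is a node (ordinary double point).
Classification: node.


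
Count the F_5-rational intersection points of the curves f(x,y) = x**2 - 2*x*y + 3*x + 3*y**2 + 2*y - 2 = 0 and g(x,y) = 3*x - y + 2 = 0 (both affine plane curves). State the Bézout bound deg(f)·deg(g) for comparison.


Common zeros: {(3, 1), (4, 4)}; count = 2; Bézout bound = 2.

deg(f) = 2, deg(g) = 1, so Bézout bound = 2.
Scan x ∈ F_5. For each x, list the y ∈ F_5 with f(x, y) ≡ 0 and those with g(x, y) ≡ 0 (mod 5); the common zeros in that column are the intersection.
  x = 0: f ≡ 0 at y ∈ ∅; g ≡ 0 at y ∈ {2}; common: ∅.
  x = 1: f ≡ 0 at y ∈ {1, 4}; g ≡ 0 at y ∈ {0}; common: ∅.
  x = 2: f ≡ 0 at y ∈ ∅; g ≡ 0 at y ∈ {3}; common: ∅.
  x = 3: f ≡ 0 at y ∈ {1, 2}; g ≡ 0 at y ∈ {1}; common: {1}.
  x = 4: f ≡ 0 at y ∈ {3, 4}; g ≡ 0 at y ∈ {4}; common: {4}.
Collecting: common zeros = {(3, 1), (4, 4)}, so the count is 2.
Comparison with the Bézout bound: 2 ≤ 2 = deg(f)·deg(g), as expected for curves with no common component (the bound is attained).


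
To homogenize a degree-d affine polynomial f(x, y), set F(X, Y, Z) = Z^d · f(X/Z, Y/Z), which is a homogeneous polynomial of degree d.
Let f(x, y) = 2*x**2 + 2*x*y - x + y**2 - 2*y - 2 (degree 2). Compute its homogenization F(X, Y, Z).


F(X, Y, Z) = 2*X**2 + 2*X*Y - X*Z + Y**2 - 2*Y*Z - 2*Z**2

deg(f) = 2.
Substitute x = X/Z, y = Y/Z into f, then multiply by Z^2.
  monomial 2·x^2·y^0 ↦ 2·X^2·Y^0·Z^0.
  monomial 2·x^1·y^1 ↦ 2·X^1·Y^1·Z^0.
  monomial -1·x^1·y^0 ↦ -1·X^1·Y^0·Z^1.
  monomial 1·x^0·y^2 ↦ 1·X^0·Y^2·Z^0.
  monomial -2·x^0·y^1 ↦ -2·X^0·Y^1·Z^1.
  monomial -2·x^0·y^0 ↦ -2·X^0·Y^0·Z^2.
Collecting: F(X, Y, Z) = 2*X**2 + 2*X*Y - X*Z + Y**2 - 2*Y*Z - 2*Z**2.


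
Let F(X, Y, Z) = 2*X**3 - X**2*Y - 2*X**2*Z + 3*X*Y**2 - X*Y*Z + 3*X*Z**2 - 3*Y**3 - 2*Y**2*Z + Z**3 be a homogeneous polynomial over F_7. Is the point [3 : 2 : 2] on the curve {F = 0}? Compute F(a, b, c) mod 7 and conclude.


F(3,2,2) ≡ 0 (mod 7); P is on the curve.

Evaluate F(3, 2, 2) term-by-term (mod 7).
  2*X**3 ↦ 2·27·1·1 = 54
  -X**2*Y ↦ -1·9·2·1 = -18
  -2*X**2*Z ↦ -2·9·1·2 = -36
  3*X*Y**2 ↦ 3·3·4·1 = 36
  -X*Y*Z ↦ -1·3·2·2 = -12
  3*X*Z**2 ↦ 3·3·1·4 = 36
  -3*Y**3 ↦ -3·1·8·1 = -24
  -2*Y**2*Z ↦ -2·1·4·2 = -16
  Z**3 ↦ 1·1·1·8 = 8
Sum: F(3, 2, 2) = (54) + (-18) + (-36) + (36) + (-12) + (36) + (-24) + (-16) + (8) = 28.
Reducing mod 7: 28 ≡ 0 (mod 7).
Since F(a, b, c) ≡ 0 (mod 7), P lies on the curve.


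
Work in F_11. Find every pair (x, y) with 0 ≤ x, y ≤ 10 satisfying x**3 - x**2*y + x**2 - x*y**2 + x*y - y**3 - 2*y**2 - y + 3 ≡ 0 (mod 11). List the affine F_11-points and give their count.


Affine F_11-points: {(1, 1), (2, 6), (5, 3), (8, 10)}; count = 4.

For each of the 121 pairs (x, y) ∈ F_11², evaluate f(x, y) mod 11. Record the zeros.
  x = 0: [0↦3, 1↦10, 2↦7, 3↦10, 4↦2, 5↦10, 6↦6, 7↦6, 8↦4, 9↦5, 10↦3]  zeros at y ∈ ∅
  x = 1: [0↦5, 1↦0, 2↦5, 3↦3, 4↦10, 5↦9, 6↦5, 7↦3, 8↦8, 9↦3, 10↦4]  zeros at y ∈ {1}
  x = 2: [0↦4, 1↦7, 2↦7, 3↦9, 4↦7, 5↦6, 6↦0, 7↦5, 8↦4, 9↦2, 10↦4]  zeros at y ∈ {6}
  x = 3: [0↦6, 1↦4, 2↦8, 3↦1, 4↦10, 5↦7, 6↦8, 7↦7, 8↦9, 9↦8, 10↦9]  zeros at y ∈ ∅
  x = 4: [0↦6, 1↦8, 2↦3, 3↦7, 4↦3, 5↦7, 6↦2, 7↦4, 8↦7, 9↦5, 10↦3]  zeros at y ∈ ∅
  x = 5: [0↦10, 1↦3, 2↦9, 3↦0, 4↦3, 5↦1, 6↦10, 7↦2, 8↦4, 9↦10, 10↦3]  zeros at y ∈ {3}
  x = 6: [0↦2, 1↦6, 2↦10, 3↦8, 4↦5, 5↦6, 6↦5, 7↦7, 8↦6, 9↦7, 10↦4]  zeros at y ∈ ∅
  x = 7: [0↦10, 1↦1, 2↦1, 3↦4, 4↦4, 5↦6, 6↦4, 7↦3, 8↦8, 9↦2, 10↦1]  zeros at y ∈ ∅
  x = 8: [0↦7, 1↦5, 2↦10, 3↦5, 4↦6, 5↦7, 6↦2, 7↦7, 8↦5, 9↦1, 10↦0]  zeros at y ∈ {10}
  x = 9: [0↦10, 1↦2, 2↦10, 3↦6, 4↦6, 5↦4, 6↦5, 7↦3, 8↦3, 9↦10, 10↦7]  zeros at y ∈ ∅
  x = 10: [0↦3, 1↦9, 2↦7, 3↦2, 4↦10, 5↦3, 6↦8, 7↦8, 8↦8, 9↦2, 10↦6]  zeros at y ∈ ∅
Collecting zeros: affine points = {(1, 1), (2, 6), (5, 3), (8, 10)}.
Total count |C(F_11)_aff| = 4.


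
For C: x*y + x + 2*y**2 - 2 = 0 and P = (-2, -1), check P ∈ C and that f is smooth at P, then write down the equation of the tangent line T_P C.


Tangent line at P: -6*y - 6 = 0.

Step 1: f(-2, -1) = 0, so P lies on C.
Step 2: partial derivatives
  f_x(x, y) = y + 1, f_y(x, y) = x + 4*y.
  f_x(P) = 0, f_y(P) = -6 (gradient nonzero, so P is smooth).
Step 3: tangent line at P: 0·(x − -2) + -6·(y − -1) = 0.
Expanding: -6*y - 6 = 0.


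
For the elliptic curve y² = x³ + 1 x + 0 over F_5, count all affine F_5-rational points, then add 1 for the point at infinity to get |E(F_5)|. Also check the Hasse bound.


Affine points = {(0, 0), (2, 0), (3, 0)}; affine count = 3; |E(F_5)| = 4.

Discriminant check: Δ ∝ 4a³ + 27b² = 4·1³ + 27·0² = 4·1 + 27·0 ≡ 4 (mod 5). Nonzero ⇒ E is nonsingular.
For each x ∈ F_5, compute rhs = x³ + 1·x + 0 mod 5, then count y ∈ F_5 with y² ≡ rhs.
  x = 0: rhs = 0, matching y values: 0 (1 points).
  x = 1: rhs = 2, matching y values: none (0 points).
  x = 2: rhs = 0, matching y values: 0 (1 points).
  x = 3: rhs = 0, matching y values: 0 (1 points).
  x = 4: rhs = 3, matching y values: none (0 points).
Total affine count: 3.
Full point count |E(F_5)| = 3 + 1 = 4.
Hasse bound: |4 − (5+1)| = |-2| = 2 ≤ 2√5 ≈ 4.4721 ✓.


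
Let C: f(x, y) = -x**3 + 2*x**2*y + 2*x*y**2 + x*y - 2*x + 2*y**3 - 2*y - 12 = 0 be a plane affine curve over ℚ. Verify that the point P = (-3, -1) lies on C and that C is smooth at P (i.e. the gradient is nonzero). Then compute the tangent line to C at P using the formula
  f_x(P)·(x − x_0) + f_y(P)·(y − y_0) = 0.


Tangent line at P: -16*x + 31*y - 17 = 0.

Step 1: f(-3, -1) = 0, so P lies on C.
Step 2: partial derivatives
  f_x(x, y) = -3*x**2 + 4*x*y + 2*y**2 + y - 2, f_y(x, y) = 2*x**2 + 4*x*y + x + 6*y**2 - 2.
  f_x(P) = -16, f_y(P) = 31 (gradient nonzero, so P is smooth).
Step 3: tangent line at P: -16·(x − -3) + 31·(y − -1) = 0.
Expanding: -16*x + 31*y - 17 = 0.


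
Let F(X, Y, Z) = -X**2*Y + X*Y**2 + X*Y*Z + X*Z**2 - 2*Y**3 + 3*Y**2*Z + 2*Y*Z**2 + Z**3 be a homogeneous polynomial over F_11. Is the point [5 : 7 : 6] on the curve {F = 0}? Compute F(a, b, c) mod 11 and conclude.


F(5,7,6) ≡ 1 (mod 11); P is NOT on the curve.

Evaluate F(5, 7, 6) term-by-term (mod 11).
  -X**2*Y ↦ -1·25·7·1 = -175
  X*Y**2 ↦ 1·5·49·1 = 245
  X*Y*Z ↦ 1·5·7·6 = 210
  X*Z**2 ↦ 1·5·1·36 = 180
  -2*Y**3 ↦ -2·1·343·1 = -686
  3*Y**2*Z ↦ 3·1·49·6 = 882
  2*Y*Z**2 ↦ 2·1·7·36 = 504
  Z**3 ↦ 1·1·1·216 = 216
Sum: F(5, 7, 6) = (-175) + (245) + (210) + (180) + (-686) + (882) + (504) + (216) = 1376.
Reducing mod 11: 1376 ≡ 1 (mod 11).
Since F(a, b, c) ≡ 1 ≠ 0 (mod 11), P does NOT lie on the curve.


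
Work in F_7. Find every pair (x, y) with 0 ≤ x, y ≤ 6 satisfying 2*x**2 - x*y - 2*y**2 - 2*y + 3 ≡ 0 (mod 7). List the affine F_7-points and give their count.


Affine F_7-points: {(0, 3), (1, 1), (3, 0), (3, 1), (4, 0), (4, 4), (5, 3), (5, 4)}; count = 8.

For each of the 49 pairs (x, y) ∈ F_7², evaluate f(x, y) mod 7. Record the zeros.
  x = 0: [0↦3, 1↦6, 2↦5, 3↦0, 4↦5, 5↦6, 6↦3]  zeros at y ∈ {3}
  x = 1: [0↦5, 1↦0, 2↦5, 3↦6, 4↦3, 5↦3, 6↦6]  zeros at y ∈ {1}
  x = 2: [0↦4, 1↦5, 2↦2, 3↦2, 4↦5, 5↦4, 6↦6]  zeros at y ∈ ∅
  x = 3: [0↦0, 1↦0, 2↦3, 3↦2, 4↦4, 5↦2, 6↦3]  zeros at y ∈ {0, 1}
  x = 4: [0↦0, 1↦6, 2↦1, 3↦6, 4↦0, 5↦4, 6↦4]  zeros at y ∈ {0, 4}
  x = 5: [0↦4, 1↦2, 2↦3, 3↦0, 4↦0, 5↦3, 6↦2]  zeros at y ∈ {3, 4}
  x = 6: [0↦5, 1↦2, 2↦2, 3↦5, 4↦4, 5↦6, 6↦4]  zeros at y ∈ ∅
Collecting zeros: affine points = {(0, 3), (1, 1), (3, 0), (3, 1), (4, 0), (4, 4), (5, 3), (5, 4)}.
Total count |C(F_7)_aff| = 8.


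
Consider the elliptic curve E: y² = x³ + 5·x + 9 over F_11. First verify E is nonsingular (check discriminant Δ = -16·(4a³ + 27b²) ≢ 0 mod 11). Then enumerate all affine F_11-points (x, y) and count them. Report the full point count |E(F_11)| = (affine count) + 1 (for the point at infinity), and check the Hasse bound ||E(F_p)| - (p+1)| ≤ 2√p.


Affine points = {(0, 3), (0, 8), (1, 2), (1, 9), (2, 4), (2, 7), (4, 4), (4, 7), (5, 4), (5, 7), (8, 0), (10, 5), (10, 6)}; affine count = 13; |E(F_11)| = 14.

Discriminant check: Δ ∝ 4a³ + 27b² = 4·5³ + 27·9² = 4·125 + 27·81 ≡ 3 (mod 11). Nonzero ⇒ E is nonsingular.
For each x ∈ F_11, compute rhs = x³ + 5·x + 9 mod 11, then count y ∈ F_11 with y² ≡ rhs.
  x = 0: rhs = 9, matching y values: 3, 8 (2 points).
  x = 1: rhs = 4, matching y values: 2, 9 (2 points).
  x = 2: rhs = 5, matching y values: 4, 7 (2 points).
  x = 3: rhs = 7, matching y values: none (0 points).
  x = 4: rhs = 5, matching y values: 4, 7 (2 points).
  x = 5: rhs = 5, matching y values: 4, 7 (2 points).
  x = 6: rhs = 2, matching y values: none (0 points).
  x = 7: rhs = 2, matching y values: none (0 points).
  x = 8: rhs = 0, matching y values: 0 (1 points).
  x = 9: rhs = 2, matching y values: none (0 points).
  x = 10: rhs = 3, matching y values: 5, 6 (2 points).
Total affine count: 13.
Full point count |E(F_11)| = 13 + 1 = 14.
Hasse bound: |14 − (11+1)| = |2| = 2 ≤ 2√11 ≈ 6.6332 ✓.


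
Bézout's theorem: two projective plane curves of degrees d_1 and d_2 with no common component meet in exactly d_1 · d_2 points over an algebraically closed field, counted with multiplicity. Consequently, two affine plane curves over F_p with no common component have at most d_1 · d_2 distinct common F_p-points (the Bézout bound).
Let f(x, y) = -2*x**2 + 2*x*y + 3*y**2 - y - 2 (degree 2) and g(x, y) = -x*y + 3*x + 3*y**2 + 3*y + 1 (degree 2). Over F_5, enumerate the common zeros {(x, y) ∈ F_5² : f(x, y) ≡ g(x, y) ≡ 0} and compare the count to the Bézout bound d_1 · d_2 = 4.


Common zeros: {(1, 2), (3, 0)}; count = 2; Bézout bound = 4.

deg(f) = 2, deg(g) = 2, so Bézout bound = 4.
Scan x ∈ F_5. For each x, list the y ∈ F_5 with f(x, y) ≡ 0 and those with g(x, y) ≡ 0 (mod 5); the common zeros in that column are the intersection.
  x = 0: f ≡ 0 at y ∈ {1}; g ≡ 0 at y ∈ ∅; common: ∅.
  x = 1: f ≡ 0 at y ∈ {1, 2}; g ≡ 0 at y ∈ {2, 4}; common: {2}.
  x = 2: f ≡ 0 at y ∈ {0, 4}; g ≡ 0 at y ∈ ∅; common: ∅.
  x = 3: f ≡ 0 at y ∈ {0}; g ≡ 0 at y ∈ {0}; common: {0}.
  x = 4: f ≡ 0 at y ∈ ∅; g ≡ 0 at y ∈ {1}; common: ∅.
Collecting: common zeros = {(1, 2), (3, 0)}, so the count is 2.
Comparison with the Bézout bound: 2 ≤ 4 = deg(f)·deg(g), as expected for curves with no common component (the affine F_5-count falls short of the bound because intersections may lie at infinity, over extension fields, or carry multiplicity).


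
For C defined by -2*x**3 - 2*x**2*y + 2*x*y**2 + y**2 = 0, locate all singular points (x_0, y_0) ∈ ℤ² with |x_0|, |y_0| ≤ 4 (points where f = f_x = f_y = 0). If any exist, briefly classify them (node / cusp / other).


Singular points: {(0, 0)}; classification: cusp.

Compute partial derivatives:
  f_x = -6*x**2 - 4*x*y + 2*y**2.
  f_y = -2*x**2 + 4*x*y + 2*y.
Scan x_0 ∈ {−4, ..., 4}. For each x_0, f_y(x_0, y) is a polynomial in y; find its integer roots y ∈ {−4, ..., 4}, then test f_x and f at those candidates.
  x = -4: f_y(-4, y) = -14*y - 32; no integer root y with |y| ≤ 4.
  x = -3: f_y(-3, y) = -10*y - 18; no integer root y with |y| ≤ 4.
  x = -2: f_y(-2, y) = -6*y - 8; no integer root y with |y| ≤ 4.
  x = -1: f_y(-1, y) = -2*y - 2; vanishes at y ∈ {-1}. (-1, -1): f_x = -8 ≠ 0.
  x = 0: f_y(0, y) = 2*y; vanishes at y ∈ {0}. (0, 0): f_x = 0, f = 0 — SINGULAR.
  x = 1: f_y(1, y) = 6*y - 2; no integer root y with |y| ≤ 4.
  x = 2: f_y(2, y) = 10*y - 8; no integer root y with |y| ≤ 4.
  x = 3: f_y(3, y) = 14*y - 18; no integer root y with |y| ≤ 4.
  x = 4: f_y(4, y) = 18*y - 32; no integer root y with |y| ≤ 4.
Only singular point on the grid: (0, 0).
Classify: substitute x = 0 + u, y = 0 + v and expand: f = -2*u**3 - 2*u**2*v + 2*u*v**2 + v**2.
No constant or linear terms (consistent with a singular point). Quadratic part: v**2. Cubic part: -2*u**3 - 2*u**2*v + 2*u*v**2.
The quadratic part v**2 is a perfect square, so there is a single (double) tangent line v = 0, i.e. y = 0. Restricting the cubic part to that line (v = 0) leaves -2*u**3 ≠ 0, so f is not divisible by v and the branch is v² ≈ 2*u**3 to lowest order — this is a cusp.
Classification: cusp.


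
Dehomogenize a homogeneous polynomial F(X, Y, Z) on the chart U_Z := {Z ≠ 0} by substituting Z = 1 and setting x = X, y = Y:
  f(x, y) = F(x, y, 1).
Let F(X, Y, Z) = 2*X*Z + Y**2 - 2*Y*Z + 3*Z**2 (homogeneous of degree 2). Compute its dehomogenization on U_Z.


f(x, y) = 2*x + y**2 - 2*y + 3

On U_Z we set Z = 1. Each monomial c·X^i·Y^j·Z^k in F becomes c·x^i·y^j·1^k = c·x^i·y^j.
Substituting Z = 1: F(X, Y, 1) = 2*x + y**2 - 2*y + 3.
Note: deg(f) ≤ deg(F) = 2; strict inequality happens when F is divisible by Z (lost terms).


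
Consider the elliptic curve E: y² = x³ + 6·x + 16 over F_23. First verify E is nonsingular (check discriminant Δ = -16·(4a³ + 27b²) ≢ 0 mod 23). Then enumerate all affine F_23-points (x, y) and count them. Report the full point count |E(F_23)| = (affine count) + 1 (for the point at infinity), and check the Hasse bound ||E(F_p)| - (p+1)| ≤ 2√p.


Affine points = {(0, 4), (0, 19), (1, 0), (2, 6), (2, 17), (4, 9), (4, 14), (8, 1), (8, 22), (10, 8), (10, 15), (15, 10), (15, 13), (22, 3), (22, 20)}; affine count = 15; |E(F_23)| = 16.

Discriminant check: Δ ∝ 4a³ + 27b² = 4·6³ + 27·16² = 4·216 + 27·256 ≡ 2 (mod 23). Nonzero ⇒ E is nonsingular.
For each x ∈ F_23, compute rhs = x³ + 6·x + 16 mod 23, then count y ∈ F_23 with y² ≡ rhs.
  x = 0: rhs = 16, matching y values: 4, 19 (2 points).
  x = 1: rhs = 0, matching y values: 0 (1 points).
  x = 2: rhs = 13, matching y values: 6, 17 (2 points).
  x = 3: rhs = 15, matching y values: none (0 points).
  x = 4: rhs = 12, matching y values: 9, 14 (2 points).
  x = 5: rhs = 10, matching y values: none (0 points).
  x = 6: rhs = 15, matching y values: none (0 points).
  x = 7: rhs = 10, matching y values: none (0 points).
  x = 8: rhs = 1, matching y values: 1, 22 (2 points).
  x = 9: rhs = 17, matching y values: none (0 points).
  x = 10: rhs = 18, matching y values: 8, 15 (2 points).
  x = 11: rhs = 10, matching y values: none (0 points).
  x = 12: rhs = 22, matching y values: none (0 points).
  x = 13: rhs = 14, matching y values: none (0 points).
  x = 14: rhs = 15, matching y values: none (0 points).
  x = 15: rhs = 8, matching y values: 10, 13 (2 points).
  x = 16: rhs = 22, matching y values: none (0 points).
  x = 17: rhs = 17, matching y values: none (0 points).
  x = 18: rhs = 22, matching y values: none (0 points).
  x = 19: rhs = 20, matching y values: none (0 points).
  x = 20: rhs = 17, matching y values: none (0 points).
  x = 21: rhs = 19, matching y values: none (0 points).
  x = 22: rhs = 9, matching y values: 3, 20 (2 points).
Total affine count: 15.
Full point count |E(F_23)| = 15 + 1 = 16.
Hasse bound: |16 − (23+1)| = |-8| = 8 ≤ 2√23 ≈ 9.5917 ✓.


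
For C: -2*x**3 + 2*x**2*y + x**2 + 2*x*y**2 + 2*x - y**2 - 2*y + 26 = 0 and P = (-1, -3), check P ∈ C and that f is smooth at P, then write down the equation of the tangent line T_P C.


Tangent line at P: 24*x + 18*y + 78 = 0.

Step 1: f(-1, -3) = 0, so P lies on C.
Step 2: partial derivatives
  f_x(x, y) = -6*x**2 + 4*x*y + 2*x + 2*y**2 + 2, f_y(x, y) = 2*x**2 + 4*x*y - 2*y - 2.
  f_x(P) = 24, f_y(P) = 18 (gradient nonzero, so P is smooth).
Step 3: tangent line at P: 24·(x − -1) + 18·(y − -3) = 0.
Expanding: 24*x + 18*y + 78 = 0.


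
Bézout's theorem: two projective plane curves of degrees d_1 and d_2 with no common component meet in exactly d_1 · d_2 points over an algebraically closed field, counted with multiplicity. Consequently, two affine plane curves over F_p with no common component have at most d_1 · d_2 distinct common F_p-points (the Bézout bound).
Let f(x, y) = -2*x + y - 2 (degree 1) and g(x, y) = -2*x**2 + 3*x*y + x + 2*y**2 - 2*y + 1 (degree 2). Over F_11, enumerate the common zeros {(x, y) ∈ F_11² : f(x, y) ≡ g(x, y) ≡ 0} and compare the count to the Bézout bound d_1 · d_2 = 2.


Common zeros: {(7, 5)}; count = 1; Bézout bound = 2.

deg(f) = 1, deg(g) = 2, so Bézout bound = 2.
Scan x ∈ F_11. For each x, list the y ∈ F_11 with f(x, y) ≡ 0 and those with g(x, y) ≡ 0 (mod 11); the common zeros in that column are the intersection.
  x = 0: f ≡ 0 at y ∈ {2}; g ≡ 0 at y ∈ ∅; common: ∅.
  x = 1: f ≡ 0 at y ∈ {4}; g ≡ 0 at y ∈ {0, 5}; common: ∅.
  x = 2: f ≡ 0 at y ∈ {6}; g ≡ 0 at y ∈ {2, 7}; common: ∅.
  x = 3: f ≡ 0 at y ∈ {8}; g ≡ 0 at y ∈ ∅; common: ∅.
  x = 4: f ≡ 0 at y ∈ {10}; g ≡ 0 at y ∈ ∅; common: ∅.
  x = 5: f ≡ 0 at y ∈ {1}; g ≡ 0 at y ∈ {0, 10}; common: ∅.
  x = 6: f ≡ 0 at y ∈ {3}; g ≡ 0 at y ∈ ∅; common: ∅.
  x = 7: f ≡ 0 at y ∈ {5}; g ≡ 0 at y ∈ {2, 5}; common: {5}.
  x = 8: f ≡ 0 at y ∈ {7}; g ≡ 0 at y ∈ ∅; common: ∅.
  x = 9: f ≡ 0 at y ∈ {9}; g ≡ 0 at y ∈ {7, 8}; common: ∅.
  x = 10: f ≡ 0 at y ∈ {0}; g ≡ 0 at y ∈ ∅; common: ∅.
Collecting: common zeros = {(7, 5)}, so the count is 1.
Comparison with the Bézout bound: 1 ≤ 2 = deg(f)·deg(g), as expected for curves with no common component (the affine F_11-count falls short of the bound because intersections may lie at infinity, over extension fields, or carry multiplicity).


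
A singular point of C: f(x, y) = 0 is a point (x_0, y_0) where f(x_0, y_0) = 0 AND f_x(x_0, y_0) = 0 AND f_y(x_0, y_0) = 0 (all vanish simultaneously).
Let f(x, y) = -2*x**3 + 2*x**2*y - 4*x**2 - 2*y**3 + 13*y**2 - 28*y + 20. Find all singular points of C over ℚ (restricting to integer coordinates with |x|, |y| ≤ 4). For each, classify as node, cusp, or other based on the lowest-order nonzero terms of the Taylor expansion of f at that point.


Singular points: {(0, 2)}; classification: cusp.

Compute partial derivatives:
  f_x = -6*x**2 + 4*x*y - 8*x.
  f_y = 2*x**2 - 6*y**2 + 26*y - 28.
Scan x_0 ∈ {−4, ..., 4}. For each x_0, f_y(x_0, y) is a polynomial in y; find its integer roots y ∈ {−4, ..., 4}, then test f_x and f at those candidates.
  x = -4: f_y(-4, y) = -6*y**2 + 26*y + 4; no integer root y with |y| ≤ 4.
  x = -3: f_y(-3, y) = -6*y**2 + 26*y - 10; no integer root y with |y| ≤ 4.
  x = -2: f_y(-2, y) = -6*y**2 + 26*y - 20; vanishes at y ∈ {1}. (-2, 1): f_x = -16 ≠ 0.
  x = -1: f_y(-1, y) = -6*y**2 + 26*y - 26; no integer root y with |y| ≤ 4.
  x = 0: f_y(0, y) = -6*y**2 + 26*y - 28; vanishes at y ∈ {2}. (0, 2): f_x = 0, f = 0 — SINGULAR.
  x = 1: f_y(1, y) = -6*y**2 + 26*y - 26; no integer root y with |y| ≤ 4.
  x = 2: f_y(2, y) = -6*y**2 + 26*y - 20; vanishes at y ∈ {1}. (2, 1): f_x = -32 ≠ 0.
  x = 3: f_y(3, y) = -6*y**2 + 26*y - 10; no integer root y with |y| ≤ 4.
  x = 4: f_y(4, y) = -6*y**2 + 26*y + 4; no integer root y with |y| ≤ 4.
Only singular point on the grid: (0, 2).
Classify: substitute x = 0 + u, y = 2 + v and expand: f = -2*u**3 + 2*u**2*v - 2*v**3 + v**2.
No constant or linear terms (consistent with a singular point). Quadratic part: v**2. Cubic part: -2*u**3 + 2*u**2*v - 2*v**3.
The quadratic part v**2 is a perfect square, so there is a single (double) tangent line v = 0, i.e. y = 2. Restricting the cubic part to that line (v = 0) leaves -2*u**3 ≠ 0, so f is not divisible by v and the branch is v² ≈ 2*u**3 to lowest order — this is a cusp.
Classification: cusp.
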